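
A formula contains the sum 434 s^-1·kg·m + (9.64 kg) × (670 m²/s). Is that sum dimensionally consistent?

No

Work out the base dimensions of each:
  434 s^-1·kg·m:  kg·m·s⁻¹
  (9.64 kg) × (670 m²/s):  [kg] · [m²·s⁻¹] = kg·m²·s⁻¹
kg·m·s⁻¹ ≠ kg·m²·s⁻¹, so they cannot be added.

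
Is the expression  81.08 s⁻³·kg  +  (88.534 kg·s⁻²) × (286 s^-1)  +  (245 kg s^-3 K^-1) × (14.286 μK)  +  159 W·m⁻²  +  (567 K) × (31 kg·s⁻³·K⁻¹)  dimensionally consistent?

Expand each in SI base units:
  81.08 s⁻³·kg:  kg·s⁻³
  (88.534 kg·s⁻²) × (286 s^-1):  [kg·s⁻²] · [s⁻¹] = kg·s⁻³
  (245 kg s^-3 K^-1) × (14.286 μK):  [kg·s⁻³·K⁻¹] · [K] = kg·s⁻³
  159 W·m⁻²:  W·m⁻² = J·s⁻¹·m⁻² = kg·s⁻³
  (567 K) × (31 kg·s⁻³·K⁻¹):  [K] · [kg·s⁻³·K⁻¹] = kg·s⁻³
Every term reduces to kg·s⁻³.

Yes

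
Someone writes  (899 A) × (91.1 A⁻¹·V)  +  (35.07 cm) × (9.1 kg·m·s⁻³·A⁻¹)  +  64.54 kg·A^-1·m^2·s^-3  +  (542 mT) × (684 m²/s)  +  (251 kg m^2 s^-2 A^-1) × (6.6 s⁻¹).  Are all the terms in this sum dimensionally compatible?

Reduce each to base SI dimensions:
  (899 A) × (91.1 A⁻¹·V):  [A] · [kg·m²·s⁻³·A⁻²] = kg·m²·s⁻³·A⁻¹
  (35.07 cm) × (9.1 kg·m·s⁻³·A⁻¹):  [m] · [kg·m·s⁻³·A⁻¹] = kg·m²·s⁻³·A⁻¹
  64.54 kg·A^-1·m^2·s^-3:  kg·m²·s⁻³·A⁻¹
  (542 mT) × (684 m²/s):  [kg·s⁻²·A⁻¹] · [m²·s⁻¹] = kg·m²·s⁻³·A⁻¹
  (251 kg m^2 s^-2 A^-1) × (6.6 s⁻¹):  [kg·m²·s⁻²·A⁻¹] · [s⁻¹] = kg·m²·s⁻³·A⁻¹
Every term reduces to kg·m²·s⁻³·A⁻¹.

Yes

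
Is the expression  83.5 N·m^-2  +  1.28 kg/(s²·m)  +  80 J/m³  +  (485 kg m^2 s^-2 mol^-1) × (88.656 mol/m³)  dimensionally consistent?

Yes

In SI base units:
  83.5 N·m^-2:  N·m⁻² = kg·m·s⁻²·m⁻² = kg·m⁻¹·s⁻²
  1.28 kg/(s²·m):  kg·m⁻¹·s⁻²
  80 J/m³:  J·m⁻³ = N·m·m⁻³ = kg·m⁻¹·s⁻²
  (485 kg m^2 s^-2 mol^-1) × (88.656 mol/m³):  [kg·m²·s⁻²·mol⁻¹] · [m⁻³·mol] = kg·m⁻¹·s⁻²
Every term reduces to kg·m⁻¹·s⁻².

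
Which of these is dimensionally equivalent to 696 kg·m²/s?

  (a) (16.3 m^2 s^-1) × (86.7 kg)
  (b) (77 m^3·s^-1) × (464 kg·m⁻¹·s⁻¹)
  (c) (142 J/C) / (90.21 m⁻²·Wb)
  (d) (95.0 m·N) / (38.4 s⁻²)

(a)

Reference: kg·m²·s⁻¹.
Each option:
  (a) [m²·s⁻¹] · [kg] = kg·m²·s⁻¹  ← same
  (b) [m³·s⁻¹] · [kg·m⁻¹·s⁻¹] = kg·m²·s⁻²
  (c) [kg·m²·s⁻³·A⁻¹] / [kg·s⁻²·A⁻¹] = m²·s⁻¹
  (d) [kg·m²·s⁻²] / [s⁻²] = kg·m²
Only (a) matches kg·m²·s⁻¹.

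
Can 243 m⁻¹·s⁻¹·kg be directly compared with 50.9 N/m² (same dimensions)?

No

Reduce each to base SI dimensions:
  243 m⁻¹·s⁻¹·kg:  kg·m⁻¹·s⁻¹
  50.9 N/m²:  N·m⁻² = kg·m·s⁻²·m⁻² = kg·m⁻¹·s⁻²
kg·m⁻¹·s⁻¹ ≠ kg·m⁻¹·s⁻², so they cannot be added.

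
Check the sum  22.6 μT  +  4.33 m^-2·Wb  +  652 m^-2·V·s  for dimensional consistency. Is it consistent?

Yes

Reduce each to base SI dimensions:
  22.6 μT:  T = Wb·m⁻² = kg·s⁻²·A⁻¹
  4.33 m^-2·Wb:  Wb·m⁻² = V·s·m⁻² = kg·s⁻²·A⁻¹
  652 m^-2·V·s:  V·s·m⁻² = J·C⁻¹·s·m⁻² = kg·s⁻²·A⁻¹
Every term reduces to kg·s⁻²·A⁻¹.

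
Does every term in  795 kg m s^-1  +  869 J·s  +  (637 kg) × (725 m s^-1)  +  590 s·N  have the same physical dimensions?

No

Work out the base dimensions of each:
  795 kg m s^-1:  kg·m·s⁻¹
  869 J·s:  J·s = N·m·s = kg·m²·s⁻¹
  (637 kg) × (725 m s^-1):  [kg] · [m·s⁻¹] = kg·m·s⁻¹
  590 s·N:  N·s = kg·m·s⁻²·s = kg·m·s⁻¹
The terms do not share a single dimension (kg·m²·s⁻¹ vs kg·m·s⁻¹).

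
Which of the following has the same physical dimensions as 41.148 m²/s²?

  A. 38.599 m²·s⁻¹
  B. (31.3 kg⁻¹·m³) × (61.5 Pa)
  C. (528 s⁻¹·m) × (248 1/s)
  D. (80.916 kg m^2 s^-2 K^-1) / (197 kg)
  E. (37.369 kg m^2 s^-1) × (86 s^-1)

Reference: m²·s⁻².
Each option:
  A. m²·s⁻¹
  B. [kg⁻¹·m³] · [kg·m⁻¹·s⁻²] = m²·s⁻²  ← same
  C. [m·s⁻¹] · [s⁻¹] = m·s⁻²
  D. [kg·m²·s⁻²·K⁻¹] / [kg] = m²·s⁻²·K⁻¹
  E. [kg·m²·s⁻¹] · [s⁻¹] = kg·m²·s⁻²
Only B. matches m²·s⁻².

B.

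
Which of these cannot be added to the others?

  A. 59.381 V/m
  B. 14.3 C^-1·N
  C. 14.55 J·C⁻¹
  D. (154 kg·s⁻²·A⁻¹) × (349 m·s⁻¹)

C.

In SI base units:
  A. V·m⁻¹ = J·C⁻¹·m⁻¹ = kg·m·s⁻³·A⁻¹
  B. N·C⁻¹ = kg·m·s⁻²·(s·A)⁻¹ = kg·m·s⁻³·A⁻¹
  C. J·C⁻¹ = N·m·(s·A)⁻¹ = kg·m²·s⁻³·A⁻¹
  D. [kg·s⁻²·A⁻¹] · [m·s⁻¹] = kg·m·s⁻³·A⁻¹
All reduce to kg·m·s⁻³·A⁻¹ except C., which is kg·m²·s⁻³·A⁻¹.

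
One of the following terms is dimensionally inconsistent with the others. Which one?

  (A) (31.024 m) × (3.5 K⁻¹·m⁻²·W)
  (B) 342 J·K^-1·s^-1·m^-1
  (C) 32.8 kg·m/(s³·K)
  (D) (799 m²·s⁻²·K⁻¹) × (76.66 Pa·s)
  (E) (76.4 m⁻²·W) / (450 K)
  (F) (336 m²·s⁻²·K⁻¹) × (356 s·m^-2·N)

Work out the base dimensions of each:
  (A) [m] · [kg·s⁻³·K⁻¹] = kg·m·s⁻³·K⁻¹
  (B) J·s⁻¹·m⁻¹·K⁻¹ = N·m·s⁻¹·m⁻¹·K⁻¹ = kg·m·s⁻³·K⁻¹
  (C) kg·m·s⁻³·K⁻¹
  (D) [m²·s⁻²·K⁻¹] · [kg·m⁻¹·s⁻¹] = kg·m·s⁻³·K⁻¹
  (E) [kg·s⁻³] / [K] = kg·s⁻³·K⁻¹
  (F) [m²·s⁻²·K⁻¹] · [kg·m⁻¹·s⁻¹] = kg·m·s⁻³·K⁻¹
All reduce to kg·m·s⁻³·K⁻¹ except (E), which is kg·s⁻³·K⁻¹.

(E)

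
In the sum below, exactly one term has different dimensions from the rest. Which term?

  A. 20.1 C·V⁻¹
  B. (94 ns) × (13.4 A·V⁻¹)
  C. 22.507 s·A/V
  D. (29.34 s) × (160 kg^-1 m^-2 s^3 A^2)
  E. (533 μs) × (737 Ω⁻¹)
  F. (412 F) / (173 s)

In SI base units:
  A. C·V⁻¹ = s·A·(J·C⁻¹)⁻¹ = kg⁻¹·m⁻²·s⁴·A²
  B. [s] · [kg⁻¹·m⁻²·s³·A²] = kg⁻¹·m⁻²·s⁴·A²
  C. A·s·V⁻¹ = A·s·(J·C⁻¹)⁻¹ = kg⁻¹·m⁻²·s⁴·A²
  D. [s] · [kg⁻¹·m⁻²·s³·A²] = kg⁻¹·m⁻²·s⁴·A²
  E. [s] · [kg⁻¹·m⁻²·s³·A²] = kg⁻¹·m⁻²·s⁴·A²
  F. [kg⁻¹·m⁻²·s⁴·A²] / [s] = kg⁻¹·m⁻²·s³·A²
All reduce to kg⁻¹·m⁻²·s⁴·A² except F., which is kg⁻¹·m⁻²·s³·A².

F.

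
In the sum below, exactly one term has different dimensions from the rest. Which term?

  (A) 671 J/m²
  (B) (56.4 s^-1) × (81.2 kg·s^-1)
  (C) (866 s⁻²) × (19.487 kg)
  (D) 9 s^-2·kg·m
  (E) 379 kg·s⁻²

Dimensions:
  (A) J·m⁻² = N·m·m⁻² = kg·s⁻²
  (B) [s⁻¹] · [kg·s⁻¹] = kg·s⁻²
  (C) [s⁻²] · [kg] = kg·s⁻²
  (D) kg·m·s⁻²
  (E) kg·s⁻²
All reduce to kg·s⁻² except (D), which is kg·m·s⁻².

(D)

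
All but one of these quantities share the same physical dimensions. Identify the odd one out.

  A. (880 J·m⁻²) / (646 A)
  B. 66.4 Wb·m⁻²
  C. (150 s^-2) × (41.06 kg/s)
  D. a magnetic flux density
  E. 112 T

C.

Expand each in SI base units:
  A. [kg·s⁻²] / [A] = kg·s⁻²·A⁻¹
  B. Wb·m⁻² = V·s·m⁻² = kg·s⁻²·A⁻¹
  C. [s⁻²] · [kg·s⁻¹] = kg·s⁻³
  D. [magnetic flux density] = kg·s⁻²·A⁻¹
  E. T = Wb·m⁻² = kg·s⁻²·A⁻¹
All reduce to kg·s⁻²·A⁻¹ except C., which is kg·s⁻³.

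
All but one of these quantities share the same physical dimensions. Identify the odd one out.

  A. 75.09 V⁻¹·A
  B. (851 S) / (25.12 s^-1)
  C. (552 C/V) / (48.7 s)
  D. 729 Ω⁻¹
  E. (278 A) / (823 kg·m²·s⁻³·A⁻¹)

Expand each in SI base units:
  A. A·V⁻¹ = A·(J·C⁻¹)⁻¹ = kg⁻¹·m⁻²·s³·A²
  B. [kg⁻¹·m⁻²·s³·A²] / [s⁻¹] = kg⁻¹·m⁻²·s⁴·A²
  C. [kg⁻¹·m⁻²·s⁴·A²] / [s] = kg⁻¹·m⁻²·s³·A²
  D. Ω⁻¹ = (V·A⁻¹)⁻¹ = kg⁻¹·m⁻²·s³·A²
  E. [A] / [kg·m²·s⁻³·A⁻¹] = kg⁻¹·m⁻²·s³·A²
All reduce to kg⁻¹·m⁻²·s³·A² except B., which is kg⁻¹·m⁻²·s⁴·A².

B.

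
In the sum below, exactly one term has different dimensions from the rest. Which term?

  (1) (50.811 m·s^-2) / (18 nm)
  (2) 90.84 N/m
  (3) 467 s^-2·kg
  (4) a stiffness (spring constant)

Expand each in SI base units:
  (1) [m·s⁻²] / [m] = s⁻²
  (2) N·m⁻¹ = kg·m·s⁻²·m⁻¹ = kg·s⁻²
  (3) kg·s⁻²
  (4) [stiffness (spring constant)] = kg·s⁻²
All reduce to kg·s⁻² except (1), which is s⁻².

(1)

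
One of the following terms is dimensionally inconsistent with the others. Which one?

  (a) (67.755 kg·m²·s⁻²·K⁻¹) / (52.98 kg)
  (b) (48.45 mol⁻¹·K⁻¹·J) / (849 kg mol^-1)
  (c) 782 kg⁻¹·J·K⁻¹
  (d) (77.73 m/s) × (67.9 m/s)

Dimensions:
  (a) [kg·m²·s⁻²·K⁻¹] / [kg] = m²·s⁻²·K⁻¹
  (b) [kg·m²·s⁻²·K⁻¹·mol⁻¹] / [kg·mol⁻¹] = m²·s⁻²·K⁻¹
  (c) J·kg⁻¹·K⁻¹ = N·m·kg⁻¹·K⁻¹ = m²·s⁻²·K⁻¹
  (d) [m·s⁻¹] · [m·s⁻¹] = m²·s⁻²
All reduce to m²·s⁻²·K⁻¹ except (d), which is m²·s⁻².

(d)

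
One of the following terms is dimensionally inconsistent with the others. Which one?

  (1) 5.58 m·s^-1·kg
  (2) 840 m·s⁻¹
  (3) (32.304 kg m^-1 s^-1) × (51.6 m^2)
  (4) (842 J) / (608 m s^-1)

Work out the base dimensions of each:
  (1) kg·m·s⁻¹
  (2) m·s⁻¹
  (3) [kg·m⁻¹·s⁻¹] · [m²] = kg·m·s⁻¹
  (4) [kg·m²·s⁻²] / [m·s⁻¹] = kg·m·s⁻¹
All reduce to kg·m·s⁻¹ except (2), which is m·s⁻¹.

(2)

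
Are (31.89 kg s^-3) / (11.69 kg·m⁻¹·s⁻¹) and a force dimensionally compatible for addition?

Reduce each to base SI dimensions:
  (31.89 kg s^-3) / (11.69 kg·m⁻¹·s⁻¹):  [kg·s⁻³] / [kg·m⁻¹·s⁻¹] = m·s⁻²
  a force:  [force] = kg·m·s⁻²
m·s⁻² ≠ kg·m·s⁻², so they cannot be added.

No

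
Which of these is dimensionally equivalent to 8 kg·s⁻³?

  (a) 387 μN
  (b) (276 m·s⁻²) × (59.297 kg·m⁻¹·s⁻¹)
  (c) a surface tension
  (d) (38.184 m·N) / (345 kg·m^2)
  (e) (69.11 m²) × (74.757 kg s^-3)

Reference: kg·s⁻³.
Each option:
  (a) N = kg·m·s⁻²
  (b) [m·s⁻²] · [kg·m⁻¹·s⁻¹] = kg·s⁻³  ← same
  (c) [surface tension] = kg·s⁻²
  (d) [kg·m²·s⁻²] / [kg·m²] = s⁻²
  (e) [m²] · [kg·s⁻³] = kg·m²·s⁻³
Only (b) matches kg·s⁻³.

(b)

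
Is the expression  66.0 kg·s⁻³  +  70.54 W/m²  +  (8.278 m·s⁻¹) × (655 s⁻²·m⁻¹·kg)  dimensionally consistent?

Yes

Reduce each to base SI dimensions:
  66.0 kg·s⁻³:  kg·s⁻³
  70.54 W/m²:  W·m⁻² = J·s⁻¹·m⁻² = kg·s⁻³
  (8.278 m·s⁻¹) × (655 s⁻²·m⁻¹·kg):  [m·s⁻¹] · [kg·m⁻¹·s⁻²] = kg·s⁻³
Every term reduces to kg·s⁻³.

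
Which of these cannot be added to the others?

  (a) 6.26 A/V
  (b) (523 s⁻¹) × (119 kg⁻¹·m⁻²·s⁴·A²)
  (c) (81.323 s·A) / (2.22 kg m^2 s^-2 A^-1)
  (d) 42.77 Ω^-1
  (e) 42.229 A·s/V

Reduce each to base SI dimensions:
  (a) A·V⁻¹ = A·(J·C⁻¹)⁻¹ = kg⁻¹·m⁻²·s³·A²
  (b) [s⁻¹] · [kg⁻¹·m⁻²·s⁴·A²] = kg⁻¹·m⁻²·s³·A²
  (c) [s·A] / [kg·m²·s⁻²·A⁻¹] = kg⁻¹·m⁻²·s³·A²
  (d) Ω⁻¹ = (V·A⁻¹)⁻¹ = kg⁻¹·m⁻²·s³·A²
  (e) A·s·V⁻¹ = A·s·(J·C⁻¹)⁻¹ = kg⁻¹·m⁻²·s⁴·A²
All reduce to kg⁻¹·m⁻²·s³·A² except (e), which is kg⁻¹·m⁻²·s⁴·A².

(e)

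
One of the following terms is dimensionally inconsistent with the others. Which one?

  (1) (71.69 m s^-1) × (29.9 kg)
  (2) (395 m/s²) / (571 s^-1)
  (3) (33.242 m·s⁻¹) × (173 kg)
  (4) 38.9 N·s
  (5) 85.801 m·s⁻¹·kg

Reduce each to base SI dimensions:
  (1) [m·s⁻¹] · [kg] = kg·m·s⁻¹
  (2) [m·s⁻²] / [s⁻¹] = m·s⁻¹
  (3) [m·s⁻¹] · [kg] = kg·m·s⁻¹
  (4) N·s = kg·m·s⁻²·s = kg·m·s⁻¹
  (5) kg·m·s⁻¹
All reduce to kg·m·s⁻¹ except (2), which is m·s⁻¹.

(2)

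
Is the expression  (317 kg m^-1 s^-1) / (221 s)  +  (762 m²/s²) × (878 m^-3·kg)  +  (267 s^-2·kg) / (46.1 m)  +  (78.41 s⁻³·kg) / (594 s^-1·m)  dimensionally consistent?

Work out the base dimensions of each:
  (317 kg m^-1 s^-1) / (221 s):  [kg·m⁻¹·s⁻¹] / [s] = kg·m⁻¹·s⁻²
  (762 m²/s²) × (878 m^-3·kg):  [m²·s⁻²] · [kg·m⁻³] = kg·m⁻¹·s⁻²
  (267 s^-2·kg) / (46.1 m):  [kg·s⁻²] / [m] = kg·m⁻¹·s⁻²
  (78.41 s⁻³·kg) / (594 s^-1·m):  [kg·s⁻³] / [m·s⁻¹] = kg·m⁻¹·s⁻²
Every term reduces to kg·m⁻¹·s⁻².

Yes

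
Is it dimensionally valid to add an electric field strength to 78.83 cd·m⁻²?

In SI base units:
  an electric field strength:  [electric field strength] = kg·m·s⁻³·A⁻¹
  78.83 cd·m⁻²:  cd·m⁻² = m⁻²·cd
kg·m·s⁻³·A⁻¹ ≠ m⁻²·cd, so they cannot be added.

No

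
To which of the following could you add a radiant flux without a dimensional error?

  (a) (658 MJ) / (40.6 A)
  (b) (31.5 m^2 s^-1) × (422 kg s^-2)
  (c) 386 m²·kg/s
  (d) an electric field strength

Reference: [radiant flux] = kg·m²·s⁻³.
Each option:
  (a) [kg·m²·s⁻²] / [A] = kg·m²·s⁻²·A⁻¹
  (b) [m²·s⁻¹] · [kg·s⁻²] = kg·m²·s⁻³  ← same
  (c) kg·m²·s⁻¹
  (d) [electric field strength] = kg·m·s⁻³·A⁻¹
Only (b) matches kg·m²·s⁻³.

(b)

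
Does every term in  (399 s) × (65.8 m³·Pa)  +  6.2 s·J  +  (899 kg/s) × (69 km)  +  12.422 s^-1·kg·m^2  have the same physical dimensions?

No

Expand each in SI base units:
  (399 s) × (65.8 m³·Pa):  [s] · [kg·m²·s⁻²] = kg·m²·s⁻¹
  6.2 s·J:  J·s = N·m·s = kg·m²·s⁻¹
  (899 kg/s) × (69 km):  [kg·s⁻¹] · [m] = kg·m·s⁻¹
  12.422 s^-1·kg·m^2:  kg·m²·s⁻¹
The terms do not share a single dimension (kg·m²·s⁻¹ vs kg·m·s⁻¹).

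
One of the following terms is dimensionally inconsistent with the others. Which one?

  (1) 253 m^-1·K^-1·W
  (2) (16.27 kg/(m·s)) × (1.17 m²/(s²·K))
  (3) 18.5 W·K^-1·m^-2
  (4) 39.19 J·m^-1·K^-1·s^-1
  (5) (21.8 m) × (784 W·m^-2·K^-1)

Expand each in SI base units:
  (1) W·m⁻¹·K⁻¹ = J·s⁻¹·m⁻¹·K⁻¹ = kg·m·s⁻³·K⁻¹
  (2) [kg·m⁻¹·s⁻¹] · [m²·s⁻²·K⁻¹] = kg·m·s⁻³·K⁻¹
  (3) W·m⁻²·K⁻¹ = J·s⁻¹·m⁻²·K⁻¹ = kg·s⁻³·K⁻¹
  (4) J·s⁻¹·m⁻¹·K⁻¹ = N·m·s⁻¹·m⁻¹·K⁻¹ = kg·m·s⁻³·K⁻¹
  (5) [m] · [kg·s⁻³·K⁻¹] = kg·m·s⁻³·K⁻¹
All reduce to kg·m·s⁻³·K⁻¹ except (3), which is kg·s⁻³·K⁻¹.

(3)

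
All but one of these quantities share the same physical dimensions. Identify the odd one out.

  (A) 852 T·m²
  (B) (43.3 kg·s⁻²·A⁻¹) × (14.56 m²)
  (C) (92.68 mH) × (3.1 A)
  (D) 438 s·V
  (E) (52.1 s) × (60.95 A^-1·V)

Work out the base dimensions of each:
  (A) T·m² = Wb·m⁻²·m² = kg·m²·s⁻²·A⁻¹
  (B) [kg·s⁻²·A⁻¹] · [m²] = kg·m²·s⁻²·A⁻¹
  (C) [kg·m²·s⁻²·A⁻²] · [A] = kg·m²·s⁻²·A⁻¹
  (D) V·s = J·C⁻¹·s = kg·m²·s⁻²·A⁻¹
  (E) [s] · [kg·m²·s⁻³·A⁻²] = kg·m²·s⁻²·A⁻²
All reduce to kg·m²·s⁻²·A⁻¹ except (E), which is kg·m²·s⁻²·A⁻².

(E)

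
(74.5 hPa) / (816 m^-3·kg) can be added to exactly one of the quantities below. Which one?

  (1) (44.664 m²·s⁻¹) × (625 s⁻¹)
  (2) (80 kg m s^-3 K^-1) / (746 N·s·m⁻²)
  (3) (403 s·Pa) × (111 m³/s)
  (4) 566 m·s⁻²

(1)

Reference: [kg·m⁻¹·s⁻²] / [kg·m⁻³] = m²·s⁻².
Each option:
  (1) [m²·s⁻¹] · [s⁻¹] = m²·s⁻²  ← same
  (2) [kg·m·s⁻³·K⁻¹] / [kg·m⁻¹·s⁻¹] = m²·s⁻²·K⁻¹
  (3) [kg·m⁻¹·s⁻¹] · [m³·s⁻¹] = kg·m²·s⁻²
  (4) m·s⁻²
Only (1) matches m²·s⁻².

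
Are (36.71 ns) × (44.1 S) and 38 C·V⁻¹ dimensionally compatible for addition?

In SI base units:
  (36.71 ns) × (44.1 S):  [s] · [kg⁻¹·m⁻²·s³·A²] = kg⁻¹·m⁻²·s⁴·A²
  38 C·V⁻¹:  C·V⁻¹ = s·A·(J·C⁻¹)⁻¹ = kg⁻¹·m⁻²·s⁴·A²
Both are kg⁻¹·m⁻²·s⁴·A², so they have the same dimensions and can be added.

Yes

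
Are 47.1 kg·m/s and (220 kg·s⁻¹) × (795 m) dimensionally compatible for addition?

Reduce each to base SI dimensions:
  47.1 kg·m/s:  kg·m·s⁻¹
  (220 kg·s⁻¹) × (795 m):  [kg·s⁻¹] · [m] = kg·m·s⁻¹
Both are kg·m·s⁻¹, so they have the same dimensions and can be added.

Yes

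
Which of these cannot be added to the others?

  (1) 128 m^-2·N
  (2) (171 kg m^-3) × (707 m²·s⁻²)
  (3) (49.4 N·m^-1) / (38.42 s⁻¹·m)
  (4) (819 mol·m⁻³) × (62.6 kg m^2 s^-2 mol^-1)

(3)

In SI base units:
  (1) N·m⁻² = kg·m·s⁻²·m⁻² = kg·m⁻¹·s⁻²
  (2) [kg·m⁻³] · [m²·s⁻²] = kg·m⁻¹·s⁻²
  (3) [kg·s⁻²] / [m·s⁻¹] = kg·m⁻¹·s⁻¹
  (4) [m⁻³·mol] · [kg·m²·s⁻²·mol⁻¹] = kg·m⁻¹·s⁻²
All reduce to kg·m⁻¹·s⁻² except (3), which is kg·m⁻¹·s⁻¹.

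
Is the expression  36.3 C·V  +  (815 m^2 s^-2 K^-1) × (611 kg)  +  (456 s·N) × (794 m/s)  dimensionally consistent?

Reduce each to base SI dimensions:
  36.3 C·V:  C·V = s·A·J·C⁻¹ = kg·m²·s⁻²
  (815 m^2 s^-2 K^-1) × (611 kg):  [m²·s⁻²·K⁻¹] · [kg] = kg·m²·s⁻²·K⁻¹
  (456 s·N) × (794 m/s):  [kg·m·s⁻¹] · [m·s⁻¹] = kg·m²·s⁻²
The terms do not share a single dimension (kg·m²·s⁻² vs kg·m²·s⁻²·K⁻¹).

No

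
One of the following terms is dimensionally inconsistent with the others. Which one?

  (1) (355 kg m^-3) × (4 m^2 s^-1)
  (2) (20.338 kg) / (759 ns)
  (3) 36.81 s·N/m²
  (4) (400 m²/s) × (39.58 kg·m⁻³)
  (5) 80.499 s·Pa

Expand each in SI base units:
  (1) [kg·m⁻³] · [m²·s⁻¹] = kg·m⁻¹·s⁻¹
  (2) [kg] / [s] = kg·s⁻¹
  (3) N·s·m⁻² = kg·m·s⁻²·s·m⁻² = kg·m⁻¹·s⁻¹
  (4) [m²·s⁻¹] · [kg·m⁻³] = kg·m⁻¹·s⁻¹
  (5) Pa·s = N·m⁻²·s = kg·m⁻¹·s⁻¹
All reduce to kg·m⁻¹·s⁻¹ except (2), which is kg·s⁻¹.

(2)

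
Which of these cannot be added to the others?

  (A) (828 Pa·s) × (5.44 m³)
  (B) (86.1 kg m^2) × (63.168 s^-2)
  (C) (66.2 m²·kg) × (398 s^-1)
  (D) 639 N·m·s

(B)

Expand each in SI base units:
  (A) [kg·m⁻¹·s⁻¹] · [m³] = kg·m²·s⁻¹
  (B) [kg·m²] · [s⁻²] = kg·m²·s⁻²
  (C) [kg·m²] · [s⁻¹] = kg·m²·s⁻¹
  (D) N·m·s = kg·m·s⁻²·m·s = kg·m²·s⁻¹
All reduce to kg·m²·s⁻¹ except (B), which is kg·m²·s⁻².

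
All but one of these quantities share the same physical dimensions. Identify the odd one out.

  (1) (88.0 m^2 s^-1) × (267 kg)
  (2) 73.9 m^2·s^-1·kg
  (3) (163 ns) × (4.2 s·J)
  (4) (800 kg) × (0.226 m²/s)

(3)

In SI base units:
  (1) [m²·s⁻¹] · [kg] = kg·m²·s⁻¹
  (2) kg·m²·s⁻¹
  (3) [s] · [kg·m²·s⁻¹] = kg·m²
  (4) [kg] · [m²·s⁻¹] = kg·m²·s⁻¹
All reduce to kg·m²·s⁻¹ except (3), which is kg·m².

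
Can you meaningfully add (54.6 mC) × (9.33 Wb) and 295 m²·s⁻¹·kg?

In SI base units:
  (54.6 mC) × (9.33 Wb):  [s·A] · [kg·m²·s⁻²·A⁻¹] = kg·m²·s⁻¹
  295 m²·s⁻¹·kg:  kg·m²·s⁻¹
Both are kg·m²·s⁻¹, so they have the same dimensions and can be added.

Yes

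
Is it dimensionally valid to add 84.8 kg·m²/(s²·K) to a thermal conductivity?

Work out the base dimensions of each:
  84.8 kg·m²/(s²·K):  kg·m²·s⁻²·K⁻¹
  a thermal conductivity:  [thermal conductivity] = kg·m·s⁻³·K⁻¹
kg·m²·s⁻²·K⁻¹ ≠ kg·m·s⁻³·K⁻¹, so they cannot be added.

No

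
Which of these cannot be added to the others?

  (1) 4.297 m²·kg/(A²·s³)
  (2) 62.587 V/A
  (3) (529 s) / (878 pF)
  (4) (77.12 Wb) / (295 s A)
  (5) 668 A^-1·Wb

Dimensions:
  (1) kg·m²·s⁻³·A⁻²
  (2) V·A⁻¹ = J·C⁻¹·A⁻¹ = kg·m²·s⁻³·A⁻²
  (3) [s] / [kg⁻¹·m⁻²·s⁴·A²] = kg·m²·s⁻³·A⁻²
  (4) [kg·m²·s⁻²·A⁻¹] / [s·A] = kg·m²·s⁻³·A⁻²
  (5) Wb·A⁻¹ = V·s·A⁻¹ = kg·m²·s⁻²·A⁻²
All reduce to kg·m²·s⁻³·A⁻² except (5), which is kg·m²·s⁻²·A⁻².

(5)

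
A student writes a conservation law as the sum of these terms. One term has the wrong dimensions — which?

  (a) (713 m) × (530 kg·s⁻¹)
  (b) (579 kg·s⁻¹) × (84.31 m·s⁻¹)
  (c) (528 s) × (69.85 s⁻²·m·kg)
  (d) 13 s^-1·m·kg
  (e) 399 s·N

Expand each in SI base units:
  (a) [m] · [kg·s⁻¹] = kg·m·s⁻¹
  (b) [kg·s⁻¹] · [m·s⁻¹] = kg·m·s⁻²
  (c) [s] · [kg·m·s⁻²] = kg·m·s⁻¹
  (d) kg·m·s⁻¹
  (e) N·s = kg·m·s⁻²·s = kg·m·s⁻¹
All reduce to kg·m·s⁻¹ except (b), which is kg·m·s⁻².

(b)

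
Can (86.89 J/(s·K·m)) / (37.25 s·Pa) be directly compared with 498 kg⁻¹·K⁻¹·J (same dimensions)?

Yes

Expand each in SI base units:
  (86.89 J/(s·K·m)) / (37.25 s·Pa):  [kg·m·s⁻³·K⁻¹] / [kg·m⁻¹·s⁻¹] = m²·s⁻²·K⁻¹
  498 kg⁻¹·K⁻¹·J:  J·kg⁻¹·K⁻¹ = N·m·kg⁻¹·K⁻¹ = m²·s⁻²·K⁻¹
Both are m²·s⁻²·K⁻¹, so they have the same dimensions and can be added.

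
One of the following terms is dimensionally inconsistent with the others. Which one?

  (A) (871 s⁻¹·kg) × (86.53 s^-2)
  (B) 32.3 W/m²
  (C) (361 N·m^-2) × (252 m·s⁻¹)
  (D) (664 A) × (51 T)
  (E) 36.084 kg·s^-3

(D)

Dimensions:
  (A) [kg·s⁻¹] · [s⁻²] = kg·s⁻³
  (B) W·m⁻² = J·s⁻¹·m⁻² = kg·s⁻³
  (C) [kg·m⁻¹·s⁻²] · [m·s⁻¹] = kg·s⁻³
  (D) [A] · [kg·s⁻²·A⁻¹] = kg·s⁻²
  (E) kg·s⁻³
All reduce to kg·s⁻³ except (D), which is kg·s⁻².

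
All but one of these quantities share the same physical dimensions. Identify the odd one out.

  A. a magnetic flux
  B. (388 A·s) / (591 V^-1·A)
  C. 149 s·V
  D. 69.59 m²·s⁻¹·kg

D.

Expand each in SI base units:
  A. [magnetic flux] = kg·m²·s⁻²·A⁻¹
  B. [s·A] / [kg⁻¹·m⁻²·s³·A²] = kg·m²·s⁻²·A⁻¹
  C. V·s = J·C⁻¹·s = kg·m²·s⁻²·A⁻¹
  D. kg·m²·s⁻¹
All reduce to kg·m²·s⁻²·A⁻¹ except D., which is kg·m²·s⁻¹.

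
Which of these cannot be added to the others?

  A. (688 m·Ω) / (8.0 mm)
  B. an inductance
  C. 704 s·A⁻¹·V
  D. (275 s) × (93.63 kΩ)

Expand each in SI base units:
  A. [kg·m³·s⁻³·A⁻²] / [m] = kg·m²·s⁻³·A⁻²
  B. [inductance] = kg·m²·s⁻²·A⁻²
  C. V·s·A⁻¹ = J·C⁻¹·s·A⁻¹ = kg·m²·s⁻²·A⁻²
  D. [s] · [kg·m²·s⁻³·A⁻²] = kg·m²·s⁻²·A⁻²
All reduce to kg·m²·s⁻²·A⁻² except A., which is kg·m²·s⁻³·A⁻².

A.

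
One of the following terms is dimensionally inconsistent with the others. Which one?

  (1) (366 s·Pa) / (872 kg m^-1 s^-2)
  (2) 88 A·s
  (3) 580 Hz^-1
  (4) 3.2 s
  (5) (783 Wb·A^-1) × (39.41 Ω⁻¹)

(2)

Expand each in SI base units:
  (1) [kg·m⁻¹·s⁻¹] / [kg·m⁻¹·s⁻²] = s
  (2) A·s = s·A
  (3) Hz⁻¹ = (s⁻¹)⁻¹ = s
  (4) s
  (5) [kg·m²·s⁻²·A⁻²] · [kg⁻¹·m⁻²·s³·A²] = s
All reduce to s except (2), which is s·A.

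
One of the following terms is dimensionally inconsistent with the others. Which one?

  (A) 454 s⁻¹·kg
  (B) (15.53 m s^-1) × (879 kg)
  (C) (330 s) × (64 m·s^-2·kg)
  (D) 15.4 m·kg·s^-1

Dimensions:
  (A) kg·s⁻¹
  (B) [m·s⁻¹] · [kg] = kg·m·s⁻¹
  (C) [s] · [kg·m·s⁻²] = kg·m·s⁻¹
  (D) kg·m·s⁻¹
All reduce to kg·m·s⁻¹ except (A), which is kg·s⁻¹.

(A)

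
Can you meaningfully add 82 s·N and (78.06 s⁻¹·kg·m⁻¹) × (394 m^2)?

Reduce each to base SI dimensions:
  82 s·N:  N·s = kg·m·s⁻²·s = kg·m·s⁻¹
  (78.06 s⁻¹·kg·m⁻¹) × (394 m^2):  [kg·m⁻¹·s⁻¹] · [m²] = kg·m·s⁻¹
Both are kg·m·s⁻¹, so they have the same dimensions and can be added.

Yes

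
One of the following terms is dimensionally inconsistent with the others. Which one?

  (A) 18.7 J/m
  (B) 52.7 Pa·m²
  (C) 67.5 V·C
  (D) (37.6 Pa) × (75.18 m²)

(C)

Reduce each to base SI dimensions:
  (A) J·m⁻¹ = N·m·m⁻¹ = kg·m·s⁻²
  (B) Pa·m² = N·m⁻²·m² = kg·m·s⁻²
  (C) C·V = s·A·J·C⁻¹ = kg·m²·s⁻²
  (D) [kg·m⁻¹·s⁻²] · [m²] = kg·m·s⁻²
All reduce to kg·m·s⁻² except (C), which is kg·m²·s⁻².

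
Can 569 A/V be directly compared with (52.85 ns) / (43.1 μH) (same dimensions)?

Yes

Work out the base dimensions of each:
  569 A/V:  A·V⁻¹ = A·(J·C⁻¹)⁻¹ = kg⁻¹·m⁻²·s³·A²
  (52.85 ns) / (43.1 μH):  [s] / [kg·m²·s⁻²·A⁻²] = kg⁻¹·m⁻²·s³·A²
Both are kg⁻¹·m⁻²·s³·A², so they have the same dimensions and can be added.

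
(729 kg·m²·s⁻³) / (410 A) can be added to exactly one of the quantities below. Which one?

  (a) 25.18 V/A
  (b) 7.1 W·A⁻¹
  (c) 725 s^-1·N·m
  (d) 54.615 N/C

Reference: [kg·m²·s⁻³] / [A] = kg·m²·s⁻³·A⁻¹.
Each option:
  (a) V·A⁻¹ = J·C⁻¹·A⁻¹ = kg·m²·s⁻³·A⁻²
  (b) W·A⁻¹ = J·s⁻¹·A⁻¹ = kg·m²·s⁻³·A⁻¹  ← same
  (c) N·m·s⁻¹ = kg·m·s⁻²·m·s⁻¹ = kg·m²·s⁻³
  (d) N·C⁻¹ = kg·m·s⁻²·(s·A)⁻¹ = kg·m·s⁻³·A⁻¹
Only (b) matches kg·m²·s⁻³·A⁻¹.

(b)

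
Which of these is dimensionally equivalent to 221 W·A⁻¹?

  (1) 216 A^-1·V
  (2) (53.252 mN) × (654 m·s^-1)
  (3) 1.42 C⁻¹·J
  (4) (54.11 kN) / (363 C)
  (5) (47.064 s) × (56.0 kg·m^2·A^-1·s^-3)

(3)

Reference: W·A⁻¹ = J·s⁻¹·A⁻¹ = kg·m²·s⁻³·A⁻¹.
Each option:
  (1) V·A⁻¹ = J·C⁻¹·A⁻¹ = kg·m²·s⁻³·A⁻²
  (2) [kg·m·s⁻²] · [m·s⁻¹] = kg·m²·s⁻³
  (3) J·C⁻¹ = N·m·(s·A)⁻¹ = kg·m²·s⁻³·A⁻¹  ← same
  (4) [kg·m·s⁻²] / [s·A] = kg·m·s⁻³·A⁻¹
  (5) [s] · [kg·m²·s⁻³·A⁻¹] = kg·m²·s⁻²·A⁻¹
Only (3) matches kg·m²·s⁻³·A⁻¹.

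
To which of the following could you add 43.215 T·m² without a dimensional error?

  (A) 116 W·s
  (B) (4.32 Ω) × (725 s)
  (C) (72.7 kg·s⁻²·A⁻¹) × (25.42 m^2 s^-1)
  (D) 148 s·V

Reference: T·m² = Wb·m⁻²·m² = kg·m²·s⁻²·A⁻¹.
Each option:
  (A) W·s = J·s⁻¹·s = kg·m²·s⁻²
  (B) [kg·m²·s⁻³·A⁻²] · [s] = kg·m²·s⁻²·A⁻²
  (C) [kg·s⁻²·A⁻¹] · [m²·s⁻¹] = kg·m²·s⁻³·A⁻¹
  (D) V·s = J·C⁻¹·s = kg·m²·s⁻²·A⁻¹  ← same
Only (D) matches kg·m²·s⁻²·A⁻¹.

(D)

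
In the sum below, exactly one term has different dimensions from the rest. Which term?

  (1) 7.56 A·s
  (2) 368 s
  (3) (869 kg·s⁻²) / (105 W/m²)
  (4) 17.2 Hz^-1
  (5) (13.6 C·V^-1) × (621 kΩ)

(1)

Expand each in SI base units:
  (1) A·s = s·A
  (2) s
  (3) [kg·s⁻²] / [kg·s⁻³] = s
  (4) Hz⁻¹ = (s⁻¹)⁻¹ = s
  (5) [kg⁻¹·m⁻²·s⁴·A²] · [kg·m²·s⁻³·A⁻²] = s
All reduce to s except (1), which is s·A.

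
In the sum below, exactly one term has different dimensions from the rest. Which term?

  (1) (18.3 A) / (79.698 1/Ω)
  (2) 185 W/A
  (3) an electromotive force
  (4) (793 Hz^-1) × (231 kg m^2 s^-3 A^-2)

Dimensions:
  (1) [A] / [kg⁻¹·m⁻²·s³·A²] = kg·m²·s⁻³·A⁻¹
  (2) W·A⁻¹ = J·s⁻¹·A⁻¹ = kg·m²·s⁻³·A⁻¹
  (3) [electromotive force] = kg·m²·s⁻³·A⁻¹
  (4) [s] · [kg·m²·s⁻³·A⁻²] = kg·m²·s⁻²·A⁻²
All reduce to kg·m²·s⁻³·A⁻¹ except (4), which is kg·m²·s⁻²·A⁻².

(4)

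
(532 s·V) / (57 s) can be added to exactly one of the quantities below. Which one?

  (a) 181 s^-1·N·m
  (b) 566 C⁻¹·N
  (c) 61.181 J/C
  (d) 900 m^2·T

(c)

Reference: [kg·m²·s⁻²·A⁻¹] / [s] = kg·m²·s⁻³·A⁻¹.
Each option:
  (a) N·m·s⁻¹ = kg·m·s⁻²·m·s⁻¹ = kg·m²·s⁻³
  (b) N·C⁻¹ = kg·m·s⁻²·(s·A)⁻¹ = kg·m·s⁻³·A⁻¹
  (c) J·C⁻¹ = N·m·(s·A)⁻¹ = kg·m²·s⁻³·A⁻¹  ← same
  (d) T·m² = Wb·m⁻²·m² = kg·m²·s⁻²·A⁻¹
Only (c) matches kg·m²·s⁻³·A⁻¹.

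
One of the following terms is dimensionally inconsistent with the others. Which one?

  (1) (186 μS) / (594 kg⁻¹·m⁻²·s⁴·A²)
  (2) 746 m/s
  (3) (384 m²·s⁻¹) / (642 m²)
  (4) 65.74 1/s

(2)

Dimensions:
  (1) [kg⁻¹·m⁻²·s³·A²] / [kg⁻¹·m⁻²·s⁴·A²] = s⁻¹
  (2) m·s⁻¹
  (3) [m²·s⁻¹] / [m²] = s⁻¹
  (4) s⁻¹
All reduce to s⁻¹ except (2), which is m·s⁻¹.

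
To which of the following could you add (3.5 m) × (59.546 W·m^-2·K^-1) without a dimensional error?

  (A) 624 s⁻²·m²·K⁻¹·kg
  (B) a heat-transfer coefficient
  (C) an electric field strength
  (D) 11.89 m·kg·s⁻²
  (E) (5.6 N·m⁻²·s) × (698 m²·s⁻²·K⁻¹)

(E)

Reference: [m] · [kg·s⁻³·K⁻¹] = kg·m·s⁻³·K⁻¹.
Each option:
  (A) kg·m²·s⁻²·K⁻¹
  (B) [heat-transfer coefficient] = kg·s⁻³·K⁻¹
  (C) [electric field strength] = kg·m·s⁻³·A⁻¹
  (D) kg·m·s⁻²
  (E) [kg·m⁻¹·s⁻¹] · [m²·s⁻²·K⁻¹] = kg·m·s⁻³·K⁻¹  ← same
Only (E) matches kg·m·s⁻³·K⁻¹.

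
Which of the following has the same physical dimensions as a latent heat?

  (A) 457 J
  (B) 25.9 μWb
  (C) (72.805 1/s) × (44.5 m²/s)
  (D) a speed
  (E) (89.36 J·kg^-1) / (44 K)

Reference: [latent heat] = m²·s⁻².
Each option:
  (A) J = N·m = kg·m²·s⁻²
  (B) Wb = V·s = kg·m²·s⁻²·A⁻¹
  (C) [s⁻¹] · [m²·s⁻¹] = m²·s⁻²  ← same
  (D) [speed] = m·s⁻¹
  (E) [m²·s⁻²] / [K] = m²·s⁻²·K⁻¹
Only (C) matches m²·s⁻².

(C)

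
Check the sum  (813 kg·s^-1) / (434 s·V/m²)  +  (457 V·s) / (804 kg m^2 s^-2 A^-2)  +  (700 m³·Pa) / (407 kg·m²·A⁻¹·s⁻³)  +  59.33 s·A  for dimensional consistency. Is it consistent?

No

Expand each in SI base units:
  (813 kg·s^-1) / (434 s·V/m²):  [kg·s⁻¹] / [kg·s⁻²·A⁻¹] = s·A
  (457 V·s) / (804 kg m^2 s^-2 A^-2):  [kg·m²·s⁻²·A⁻¹] / [kg·m²·s⁻²·A⁻²] = A
  (700 m³·Pa) / (407 kg·m²·A⁻¹·s⁻³):  [kg·m²·s⁻²] / [kg·m²·s⁻³·A⁻¹] = s·A
  59.33 s·A:  A·s = s·A
The terms do not share a single dimension (A vs s·A).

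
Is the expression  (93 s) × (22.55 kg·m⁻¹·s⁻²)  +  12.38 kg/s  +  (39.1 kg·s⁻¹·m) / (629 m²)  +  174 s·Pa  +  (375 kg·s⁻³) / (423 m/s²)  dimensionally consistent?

No

Reduce each to base SI dimensions:
  (93 s) × (22.55 kg·m⁻¹·s⁻²):  [s] · [kg·m⁻¹·s⁻²] = kg·m⁻¹·s⁻¹
  12.38 kg/s:  kg·s⁻¹
  (39.1 kg·s⁻¹·m) / (629 m²):  [kg·m·s⁻¹] / [m²] = kg·m⁻¹·s⁻¹
  174 s·Pa:  Pa·s = N·m⁻²·s = kg·m⁻¹·s⁻¹
  (375 kg·s⁻³) / (423 m/s²):  [kg·s⁻³] / [m·s⁻²] = kg·m⁻¹·s⁻¹
The terms do not share a single dimension (kg·m⁻¹·s⁻¹ vs kg·s⁻¹).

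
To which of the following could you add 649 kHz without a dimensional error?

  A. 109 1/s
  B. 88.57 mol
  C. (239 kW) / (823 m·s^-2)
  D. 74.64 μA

Reference: Hz = s⁻¹.
Each option:
  A. s⁻¹  ← same
  B. mol
  C. [kg·m²·s⁻³] / [m·s⁻²] = kg·m·s⁻¹
  D. A
Only A. matches s⁻¹.

A.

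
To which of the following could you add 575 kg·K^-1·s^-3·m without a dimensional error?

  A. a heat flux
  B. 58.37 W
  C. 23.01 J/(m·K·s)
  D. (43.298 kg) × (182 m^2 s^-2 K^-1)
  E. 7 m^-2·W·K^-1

Reference: kg·m·s⁻³·K⁻¹.
Each option:
  A. [heat flux] = kg·s⁻³
  B. W = J·s⁻¹ = kg·m²·s⁻³
  C. J·s⁻¹·m⁻¹·K⁻¹ = N·m·s⁻¹·m⁻¹·K⁻¹ = kg·m·s⁻³·K⁻¹  ← same
  D. [kg] · [m²·s⁻²·K⁻¹] = kg·m²·s⁻²·K⁻¹
  E. W·m⁻²·K⁻¹ = J·s⁻¹·m⁻²·K⁻¹ = kg·s⁻³·K⁻¹
Only C. matches kg·m·s⁻³·K⁻¹.

C.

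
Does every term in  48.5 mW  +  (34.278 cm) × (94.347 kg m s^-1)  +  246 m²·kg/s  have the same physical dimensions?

No

Reduce each to base SI dimensions:
  48.5 mW:  W = J·s⁻¹ = kg·m²·s⁻³
  (34.278 cm) × (94.347 kg m s^-1):  [m] · [kg·m·s⁻¹] = kg·m²·s⁻¹
  246 m²·kg/s:  kg·m²·s⁻¹
The terms do not share a single dimension (kg·m²·s⁻³ vs kg·m²·s⁻¹).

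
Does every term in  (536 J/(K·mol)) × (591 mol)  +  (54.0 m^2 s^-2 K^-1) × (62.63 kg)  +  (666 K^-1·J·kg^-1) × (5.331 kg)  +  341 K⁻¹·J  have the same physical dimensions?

In SI base units:
  (536 J/(K·mol)) × (591 mol):  [kg·m²·s⁻²·K⁻¹·mol⁻¹] · [mol] = kg·m²·s⁻²·K⁻¹
  (54.0 m^2 s^-2 K^-1) × (62.63 kg):  [m²·s⁻²·K⁻¹] · [kg] = kg·m²·s⁻²·K⁻¹
  (666 K^-1·J·kg^-1) × (5.331 kg):  [m²·s⁻²·K⁻¹] · [kg] = kg·m²·s⁻²·K⁻¹
  341 K⁻¹·J:  J·K⁻¹ = N·m·K⁻¹ = kg·m²·s⁻²·K⁻¹
Every term reduces to kg·m²·s⁻²·K⁻¹.

Yes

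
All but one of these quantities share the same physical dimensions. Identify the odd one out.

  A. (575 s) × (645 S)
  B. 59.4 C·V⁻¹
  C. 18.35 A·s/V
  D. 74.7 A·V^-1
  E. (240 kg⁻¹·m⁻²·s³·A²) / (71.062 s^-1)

D.

Work out the base dimensions of each:
  A. [s] · [kg⁻¹·m⁻²·s³·A²] = kg⁻¹·m⁻²·s⁴·A²
  B. C·V⁻¹ = s·A·(J·C⁻¹)⁻¹ = kg⁻¹·m⁻²·s⁴·A²
  C. A·s·V⁻¹ = A·s·(J·C⁻¹)⁻¹ = kg⁻¹·m⁻²·s⁴·A²
  D. A·V⁻¹ = A·(J·C⁻¹)⁻¹ = kg⁻¹·m⁻²·s³·A²
  E. [kg⁻¹·m⁻²·s³·A²] / [s⁻¹] = kg⁻¹·m⁻²·s⁴·A²
All reduce to kg⁻¹·m⁻²·s⁴·A² except D., which is kg⁻¹·m⁻²·s³·A².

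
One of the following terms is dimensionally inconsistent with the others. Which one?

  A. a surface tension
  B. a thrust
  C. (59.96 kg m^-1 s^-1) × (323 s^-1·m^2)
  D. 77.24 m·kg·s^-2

In SI base units:
  A. [surface tension] = kg·s⁻²
  B. [thrust] = kg·m·s⁻²
  C. [kg·m⁻¹·s⁻¹] · [m²·s⁻¹] = kg·m·s⁻²
  D. kg·m·s⁻²
All reduce to kg·m·s⁻² except A., which is kg·s⁻².

A.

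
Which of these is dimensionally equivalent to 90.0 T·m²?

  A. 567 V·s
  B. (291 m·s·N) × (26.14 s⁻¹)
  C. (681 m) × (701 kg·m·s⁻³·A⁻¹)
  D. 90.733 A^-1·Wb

A.

Reference: T·m² = Wb·m⁻²·m² = kg·m²·s⁻²·A⁻¹.
Each option:
  A. V·s = J·C⁻¹·s = kg·m²·s⁻²·A⁻¹  ← same
  B. [kg·m²·s⁻¹] · [s⁻¹] = kg·m²·s⁻²
  C. [m] · [kg·m·s⁻³·A⁻¹] = kg·m²·s⁻³·A⁻¹
  D. Wb·A⁻¹ = V·s·A⁻¹ = kg·m²·s⁻²·A⁻²
Only A. matches kg·m²·s⁻²·A⁻¹.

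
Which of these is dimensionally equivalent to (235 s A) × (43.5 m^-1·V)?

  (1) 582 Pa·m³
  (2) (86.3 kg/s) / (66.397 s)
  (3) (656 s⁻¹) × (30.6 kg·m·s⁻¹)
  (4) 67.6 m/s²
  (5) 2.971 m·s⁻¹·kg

Reference: [s·A] · [kg·m·s⁻³·A⁻¹] = kg·m·s⁻².
Each option:
  (1) Pa·m³ = N·m⁻²·m³ = kg·m²·s⁻²
  (2) [kg·s⁻¹] / [s] = kg·s⁻²
  (3) [s⁻¹] · [kg·m·s⁻¹] = kg·m·s⁻²  ← same
  (4) m·s⁻²
  (5) kg·m·s⁻¹
Only (3) matches kg·m·s⁻².

(3)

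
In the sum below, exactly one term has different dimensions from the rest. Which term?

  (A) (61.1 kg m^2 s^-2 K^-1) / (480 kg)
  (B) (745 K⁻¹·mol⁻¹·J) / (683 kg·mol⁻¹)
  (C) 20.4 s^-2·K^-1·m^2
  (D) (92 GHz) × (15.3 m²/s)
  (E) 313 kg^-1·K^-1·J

(D)

Work out the base dimensions of each:
  (A) [kg·m²·s⁻²·K⁻¹] / [kg] = m²·s⁻²·K⁻¹
  (B) [kg·m²·s⁻²·K⁻¹·mol⁻¹] / [kg·mol⁻¹] = m²·s⁻²·K⁻¹
  (C) m²·s⁻²·K⁻¹
  (D) [s⁻¹] · [m²·s⁻¹] = m²·s⁻²
  (E) J·kg⁻¹·K⁻¹ = N·m·kg⁻¹·K⁻¹ = m²·s⁻²·K⁻¹
All reduce to m²·s⁻²·K⁻¹ except (D), which is m²·s⁻².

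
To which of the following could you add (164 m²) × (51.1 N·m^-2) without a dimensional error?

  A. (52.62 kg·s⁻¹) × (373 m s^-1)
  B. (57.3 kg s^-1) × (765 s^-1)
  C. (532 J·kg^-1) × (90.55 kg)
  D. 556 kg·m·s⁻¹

A.

Reference: [m²] · [kg·m⁻¹·s⁻²] = kg·m·s⁻².
Each option:
  A. [kg·s⁻¹] · [m·s⁻¹] = kg·m·s⁻²  ← same
  B. [kg·s⁻¹] · [s⁻¹] = kg·s⁻²
  C. [m²·s⁻²] · [kg] = kg·m²·s⁻²
  D. kg·m·s⁻¹
Only A. matches kg·m·s⁻².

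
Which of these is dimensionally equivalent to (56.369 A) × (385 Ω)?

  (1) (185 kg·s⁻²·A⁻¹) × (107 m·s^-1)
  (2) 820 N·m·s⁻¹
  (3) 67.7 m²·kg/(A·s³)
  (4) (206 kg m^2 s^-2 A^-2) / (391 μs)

Reference: [A] · [kg·m²·s⁻³·A⁻²] = kg·m²·s⁻³·A⁻¹.
Each option:
  (1) [kg·s⁻²·A⁻¹] · [m·s⁻¹] = kg·m·s⁻³·A⁻¹
  (2) N·m·s⁻¹ = kg·m·s⁻²·m·s⁻¹ = kg·m²·s⁻³
  (3) kg·m²·s⁻³·A⁻¹  ← same
  (4) [kg·m²·s⁻²·A⁻²] / [s] = kg·m²·s⁻³·A⁻²
Only (3) matches kg·m²·s⁻³·A⁻¹.

(3)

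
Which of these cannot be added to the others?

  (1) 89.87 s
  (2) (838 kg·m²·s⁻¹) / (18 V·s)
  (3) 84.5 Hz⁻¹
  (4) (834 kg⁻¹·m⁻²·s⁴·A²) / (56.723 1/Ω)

(2)

Dimensions:
  (1) s
  (2) [kg·m²·s⁻¹] / [kg·m²·s⁻²·A⁻¹] = s·A
  (3) Hz⁻¹ = (s⁻¹)⁻¹ = s
  (4) [kg⁻¹·m⁻²·s⁴·A²] / [kg⁻¹·m⁻²·s³·A²] = s
All reduce to s except (2), which is s·A.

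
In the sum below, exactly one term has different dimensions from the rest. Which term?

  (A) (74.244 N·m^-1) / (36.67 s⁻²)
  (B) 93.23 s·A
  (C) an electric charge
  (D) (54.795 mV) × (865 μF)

(A)

Reduce each to base SI dimensions:
  (A) [kg·s⁻²] / [s⁻²] = kg
  (B) A·s = s·A
  (C) [electric charge] = s·A
  (D) [kg·m²·s⁻³·A⁻¹] · [kg⁻¹·m⁻²·s⁴·A²] = s·A
All reduce to s·A except (A), which is kg.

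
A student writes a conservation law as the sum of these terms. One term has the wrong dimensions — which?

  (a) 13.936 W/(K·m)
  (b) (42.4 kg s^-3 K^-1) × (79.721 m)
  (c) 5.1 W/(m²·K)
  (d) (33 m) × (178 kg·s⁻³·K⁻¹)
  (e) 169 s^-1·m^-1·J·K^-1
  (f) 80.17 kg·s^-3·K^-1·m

Work out the base dimensions of each:
  (a) W·m⁻¹·K⁻¹ = J·s⁻¹·m⁻¹·K⁻¹ = kg·m·s⁻³·K⁻¹
  (b) [kg·s⁻³·K⁻¹] · [m] = kg·m·s⁻³·K⁻¹
  (c) W·m⁻²·K⁻¹ = J·s⁻¹·m⁻²·K⁻¹ = kg·s⁻³·K⁻¹
  (d) [m] · [kg·s⁻³·K⁻¹] = kg·m·s⁻³·K⁻¹
  (e) J·s⁻¹·m⁻¹·K⁻¹ = N·m·s⁻¹·m⁻¹·K⁻¹ = kg·m·s⁻³·K⁻¹
  (f) kg·m·s⁻³·K⁻¹
All reduce to kg·m·s⁻³·K⁻¹ except (c), which is kg·s⁻³·K⁻¹.

(c)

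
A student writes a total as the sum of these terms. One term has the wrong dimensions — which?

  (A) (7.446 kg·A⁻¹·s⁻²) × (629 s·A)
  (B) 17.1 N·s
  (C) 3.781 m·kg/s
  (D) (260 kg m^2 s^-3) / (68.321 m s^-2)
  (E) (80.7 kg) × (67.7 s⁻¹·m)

(A)

In SI base units:
  (A) [kg·s⁻²·A⁻¹] · [s·A] = kg·s⁻¹
  (B) N·s = kg·m·s⁻²·s = kg·m·s⁻¹
  (C) kg·m·s⁻¹
  (D) [kg·m²·s⁻³] / [m·s⁻²] = kg·m·s⁻¹
  (E) [kg] · [m·s⁻¹] = kg·m·s⁻¹
All reduce to kg·m·s⁻¹ except (A), which is kg·s⁻¹.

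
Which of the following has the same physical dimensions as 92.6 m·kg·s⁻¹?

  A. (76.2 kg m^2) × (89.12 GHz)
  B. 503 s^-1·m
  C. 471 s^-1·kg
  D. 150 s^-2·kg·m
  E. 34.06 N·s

E.

Reference: kg·m·s⁻¹.
Each option:
  A. [kg·m²] · [s⁻¹] = kg·m²·s⁻¹
  B. m·s⁻¹
  C. kg·s⁻¹
  D. kg·m·s⁻²
  E. N·s = kg·m·s⁻²·s = kg·m·s⁻¹  ← same
Only E. matches kg·m·s⁻¹.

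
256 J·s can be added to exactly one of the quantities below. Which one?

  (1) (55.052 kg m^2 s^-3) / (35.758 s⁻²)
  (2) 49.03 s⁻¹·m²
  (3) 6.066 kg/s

Reference: J·s = N·m·s = kg·m²·s⁻¹.
Each option:
  (1) [kg·m²·s⁻³] / [s⁻²] = kg·m²·s⁻¹  ← same
  (2) m²·s⁻¹
  (3) kg·s⁻¹
Only (1) matches kg·m²·s⁻¹.

(1)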